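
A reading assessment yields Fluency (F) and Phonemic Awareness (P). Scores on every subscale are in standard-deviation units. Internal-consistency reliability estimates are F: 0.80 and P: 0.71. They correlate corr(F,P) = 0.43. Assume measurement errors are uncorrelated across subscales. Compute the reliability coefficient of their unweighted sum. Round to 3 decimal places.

0.829

Var(F+P) = 2 + 2·[0.43] = 2 + 0.86 = 2.86.
With uncorrelated errors the cross-covariances are all true-score covariance, so they carry over unchanged; only the diagonal terms shrink to ρᵢσᵢ².
True-score variance = [0.80 + 0.71] + 0.86 = 1.51 + 0.86 = 2.37.
Reliability = 2.37 / 2.86 = 0.829.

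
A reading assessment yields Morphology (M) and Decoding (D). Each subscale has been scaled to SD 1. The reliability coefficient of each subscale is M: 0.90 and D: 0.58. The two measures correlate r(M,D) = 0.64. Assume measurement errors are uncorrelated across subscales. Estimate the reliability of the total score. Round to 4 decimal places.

Var(M+D) = 2 + 2·[0.64] = 2 + 1.28 = 3.28.
Because errors are independent across components, Cov(Tᵢ,Tⱼ) = Cov(Xᵢ,Xⱼ); the off-diagonal part of the true-score variance is the same as above.
True-score variance = [0.90 + 0.58] + 1.28 = 1.48 + 1.28 = 2.76.
Reliability = 2.76 / 3.28 = 0.8415.

0.8415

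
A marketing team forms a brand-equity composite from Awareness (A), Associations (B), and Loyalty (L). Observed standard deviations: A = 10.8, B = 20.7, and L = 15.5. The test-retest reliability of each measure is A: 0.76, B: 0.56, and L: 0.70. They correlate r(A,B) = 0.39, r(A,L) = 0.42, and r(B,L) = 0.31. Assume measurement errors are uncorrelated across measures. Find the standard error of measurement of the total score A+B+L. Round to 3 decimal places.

16.988

Var(total) = 785.38 + 513.92 = 1299.3.
True-score variance = 496.776 + 513.92 = 1010.7, so reliability = 0.7779.
Error variance = 1299.3 − 1010.7 = 288.604; SEM = √288.604 = 16.988.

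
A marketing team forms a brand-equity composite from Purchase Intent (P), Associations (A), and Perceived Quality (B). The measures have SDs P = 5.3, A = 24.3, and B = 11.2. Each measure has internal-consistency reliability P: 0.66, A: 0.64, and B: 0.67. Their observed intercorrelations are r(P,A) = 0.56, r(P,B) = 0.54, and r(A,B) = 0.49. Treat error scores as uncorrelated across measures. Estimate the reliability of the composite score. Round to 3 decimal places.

0.784

Var(P+A+B) = 5.3² + 24.3² + 11.2² + 2·[5.3·24.3·0.56 + 5.3·11.2·0.54 + 24.3·11.2·0.49] = 744.02 + 475.07 = 1219.09.
Under uncorrelated errors the observed covariances equal the true-score covariances, so only the own-variance terms attenuate.
True-score variance = [5.3²·0.66 + 24.3²·0.64 + 11.2²·0.67] + 475.07 = 480.498 + 475.07 = 955.568.
Reliability = 955.568 / 1219.09 = 0.784.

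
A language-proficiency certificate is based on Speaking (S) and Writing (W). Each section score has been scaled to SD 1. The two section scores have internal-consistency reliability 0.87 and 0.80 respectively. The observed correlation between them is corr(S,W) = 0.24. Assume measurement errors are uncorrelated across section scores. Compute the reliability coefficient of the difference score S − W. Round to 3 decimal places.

Var(S−W) = 1 + 1 − 2·0.24 = 2 − 0.48 = 1.52.
With uncorrelated errors the cross-covariances are all true-score covariance, so they carry over unchanged; only the diagonal terms shrink to ρᵢσᵢ².
True-score variance = [0.87 + 0.80] − 0.48 = 1.67 − 0.48 = 1.19.
Reliability = 1.19 / 1.52 = 0.783.

0.783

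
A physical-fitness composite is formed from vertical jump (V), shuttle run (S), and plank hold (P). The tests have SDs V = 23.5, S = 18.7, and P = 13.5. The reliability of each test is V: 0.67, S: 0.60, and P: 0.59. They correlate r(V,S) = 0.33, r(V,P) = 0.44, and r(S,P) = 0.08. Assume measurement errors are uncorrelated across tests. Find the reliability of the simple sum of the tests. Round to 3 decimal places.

Var(V+S+P) = 23.5² + 18.7² + 13.5² + 2·[23.5·18.7·0.33 + 23.5·13.5·0.44 + 18.7·13.5·0.08] = 1084.19 + 609.609 = 1693.8.
Because errors are independent across components, Cov(Tᵢ,Tⱼ) = Cov(Xᵢ,Xⱼ); the off-diagonal part of the true-score variance is the same as above.
True-score variance = [23.5²·0.67 + 18.7²·0.60 + 13.5²·0.59] + 609.609 = 687.349 + 609.609 = 1296.96.
Reliability = 1296.96 / 1693.8 = 0.766.

0.766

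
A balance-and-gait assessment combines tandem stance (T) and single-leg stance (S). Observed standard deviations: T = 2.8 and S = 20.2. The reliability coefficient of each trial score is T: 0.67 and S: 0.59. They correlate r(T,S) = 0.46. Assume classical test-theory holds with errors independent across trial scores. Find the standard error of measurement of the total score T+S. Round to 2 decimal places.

13.03

Var(total) = 415.88 + 52.0352 = 467.915.
True-score variance = 245.996 + 52.0352 = 298.032, so reliability = 0.6369.
Error variance = 467.915 − 298.032 = 169.884; SEM = √169.884 = 13.03.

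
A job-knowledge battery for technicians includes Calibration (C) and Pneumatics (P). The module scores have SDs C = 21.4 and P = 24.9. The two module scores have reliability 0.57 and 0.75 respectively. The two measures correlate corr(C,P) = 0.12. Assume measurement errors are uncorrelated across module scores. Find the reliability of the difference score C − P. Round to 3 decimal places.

Var(C−P) = 21.4² + 24.9² − 2·21.4·24.9·0.12 = 1077.97 − 127.886 = 950.084.
With uncorrelated errors the cross-covariances are all true-score covariance, so they carry over unchanged; only the diagonal terms shrink to ρᵢσᵢ².
True-score variance = [21.4²·0.57 + 24.9²·0.75] − 127.886 = 726.045 − 127.886 = 598.158.
Reliability = 598.158 / 950.084 = 0.630.

0.630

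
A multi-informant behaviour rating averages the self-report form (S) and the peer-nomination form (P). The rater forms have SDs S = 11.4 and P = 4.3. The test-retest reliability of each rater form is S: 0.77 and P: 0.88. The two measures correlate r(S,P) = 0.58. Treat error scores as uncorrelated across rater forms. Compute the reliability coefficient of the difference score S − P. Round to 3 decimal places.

0.649

Var(S−P) = 11.4² + 4.3² − 2·11.4·4.3·0.58 = 148.45 − 56.8632 = 91.5868.
Because errors are independent across components, Cov(Tᵢ,Tⱼ) = Cov(Xᵢ,Xⱼ); the off-diagonal part of the true-score variance is the same as above.
True-score variance = [11.4²·0.77 + 4.3²·0.88] − 56.8632 = 116.34 − 56.8632 = 59.4772.
Reliability = 59.4772 / 91.5868 = 0.649.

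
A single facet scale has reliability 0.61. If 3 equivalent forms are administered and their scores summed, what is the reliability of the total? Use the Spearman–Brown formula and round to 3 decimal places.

ρ_k = kρ / (1 + (k−1)ρ) = 3·0.61 / (1 + 2·0.61) = 1.830 / 2.220 = 0.824.

0.824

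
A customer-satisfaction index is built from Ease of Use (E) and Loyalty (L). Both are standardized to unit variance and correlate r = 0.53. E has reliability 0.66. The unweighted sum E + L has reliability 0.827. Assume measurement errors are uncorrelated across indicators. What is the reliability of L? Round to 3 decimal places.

Var(E+L) = 2 + 2·0.53 = 3.060.
True-score variance = ρ_E + ρ_L + 2·0.53, so 0.827 = (0.66 + ρ_L + 1.06) / 3.060.
ρ_L = 0.827·3.060 − 0.66 − 1.06 = 0.811.

0.811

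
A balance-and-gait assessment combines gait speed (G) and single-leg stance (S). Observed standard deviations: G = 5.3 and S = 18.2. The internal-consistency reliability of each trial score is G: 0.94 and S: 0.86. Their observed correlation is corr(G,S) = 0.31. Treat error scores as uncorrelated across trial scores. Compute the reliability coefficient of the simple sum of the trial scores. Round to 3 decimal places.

Var(G+S) = 5.3² + 18.2² + 2·[5.3·18.2·0.31] = 359.33 + 59.8052 = 419.135.
Because errors are independent across components, Cov(Tᵢ,Tⱼ) = Cov(Xᵢ,Xⱼ); the off-diagonal part of the true-score variance is the same as above.
True-score variance = [5.3²·0.94 + 18.2²·0.86] + 59.8052 = 311.271 + 59.8052 = 371.076.
Reliability = 371.076 / 419.135 = 0.885.

0.885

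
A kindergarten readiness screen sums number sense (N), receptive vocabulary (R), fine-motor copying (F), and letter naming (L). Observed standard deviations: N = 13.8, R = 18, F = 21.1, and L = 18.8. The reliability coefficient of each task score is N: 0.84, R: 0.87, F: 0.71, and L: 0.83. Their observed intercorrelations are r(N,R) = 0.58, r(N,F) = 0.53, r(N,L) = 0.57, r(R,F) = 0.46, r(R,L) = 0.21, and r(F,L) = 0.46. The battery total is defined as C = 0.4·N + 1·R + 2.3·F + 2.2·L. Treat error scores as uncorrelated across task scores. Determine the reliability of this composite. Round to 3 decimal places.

Var(C) = 0.4²·13.8² + 18² + 2.3²·21.1² + 2.2²·18.8² + 2·[0.4·13.8·18·0.58 + 0.92·13.8·21.1·0.53 + 0.88·13.8·18.8·0.57 + 2.3·18·21.1·0.46 + 2.2·18·18.8·0.21 + 5.06·21.1·18.8·0.46] = 4420.28 + 3622.45 = 8042.73.
Because errors are independent across components, Cov(Tᵢ,Tⱼ) = Cov(Xᵢ,Xⱼ); the off-diagonal part of the true-score variance is the same as above.
True-score variance = [0.4²·13.8²·0.84 + 18²·0.87 + 2.3²·21.1²·0.71 + 2.2²·18.8²·0.83] + 3622.45 = 3399.48 + 3622.45 = 7021.93.
Reliability = 7021.93 / 8042.73 = 0.873.

0.873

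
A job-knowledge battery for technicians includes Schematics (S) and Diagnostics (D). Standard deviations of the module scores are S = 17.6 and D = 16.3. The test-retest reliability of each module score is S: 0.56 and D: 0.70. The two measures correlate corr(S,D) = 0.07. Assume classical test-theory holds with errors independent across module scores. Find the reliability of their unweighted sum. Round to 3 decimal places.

0.649

Var(S+D) = 17.6² + 16.3² + 2·[17.6·16.3·0.07] = 575.45 + 40.1632 = 615.613.
With uncorrelated errors the cross-covariances are all true-score covariance, so they carry over unchanged; only the diagonal terms shrink to ρᵢσᵢ².
True-score variance = [17.6²·0.56 + 16.3²·0.70] + 40.1632 = 359.449 + 40.1632 = 399.612.
Reliability = 399.612 / 615.613 = 0.649.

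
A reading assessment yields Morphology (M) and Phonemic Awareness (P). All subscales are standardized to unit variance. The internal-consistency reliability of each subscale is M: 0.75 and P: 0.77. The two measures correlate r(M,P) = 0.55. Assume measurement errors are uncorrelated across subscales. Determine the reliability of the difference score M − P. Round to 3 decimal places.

0.467

Var(M−P) = 1 + 1 − 2·0.55 = 2 − 1.1 = 0.9.
Because errors are independent across components, Cov(Tᵢ,Tⱼ) = Cov(Xᵢ,Xⱼ); the off-diagonal part of the true-score variance is the same as above.
True-score variance = [0.75 + 0.77] − 1.1 = 1.52 − 1.1 = 0.42.
Reliability = 0.42 / 0.9 = 0.467.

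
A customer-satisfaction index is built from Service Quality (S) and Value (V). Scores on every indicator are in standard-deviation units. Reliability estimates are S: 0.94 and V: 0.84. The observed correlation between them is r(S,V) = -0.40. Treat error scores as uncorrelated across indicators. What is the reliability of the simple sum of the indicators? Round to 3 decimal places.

0.817

Var(S+V) = 2 + 2·[(-0.40)] = 2 − 0.8 = 1.2.
Under uncorrelated errors the observed covariances equal the true-score covariances, so only the own-variance terms attenuate.
True-score variance = [0.94 + 0.84] − 0.8 = 1.78 − 0.8 = 0.98.
Reliability = 0.98 / 1.2 = 0.817.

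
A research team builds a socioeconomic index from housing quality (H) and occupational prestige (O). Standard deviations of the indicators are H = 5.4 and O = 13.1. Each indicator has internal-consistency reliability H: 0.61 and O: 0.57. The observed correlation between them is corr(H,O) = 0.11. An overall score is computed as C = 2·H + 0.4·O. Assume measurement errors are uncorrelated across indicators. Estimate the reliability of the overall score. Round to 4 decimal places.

Var(C) = 2²·5.4² + 0.4²·13.1² + 2·[0.8·5.4·13.1·0.11] = 144.098 + 12.4502 = 156.548.
Under uncorrelated errors the observed covariances equal the true-score covariances, so only the own-variance terms attenuate.
True-score variance = [2²·5.4²·0.61 + 0.4²·13.1²·0.57] + 12.4502 = 86.8012 + 12.4502 = 99.2515.
Reliability = 99.2515 / 156.548 = 0.6340.

0.6340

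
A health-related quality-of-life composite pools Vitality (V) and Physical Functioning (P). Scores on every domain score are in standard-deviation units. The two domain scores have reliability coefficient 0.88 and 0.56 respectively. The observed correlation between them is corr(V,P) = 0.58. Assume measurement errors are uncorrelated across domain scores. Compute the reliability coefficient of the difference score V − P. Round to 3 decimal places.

0.333

Var(V−P) = 1 + 1 − 2·0.58 = 2 − 1.16 = 0.84.
Because errors are independent across components, Cov(Tᵢ,Tⱼ) = Cov(Xᵢ,Xⱼ); the off-diagonal part of the true-score variance is the same as above.
True-score variance = [0.88 + 0.56] − 1.16 = 1.44 − 1.16 = 0.28.
Reliability = 0.28 / 0.84 = 0.333.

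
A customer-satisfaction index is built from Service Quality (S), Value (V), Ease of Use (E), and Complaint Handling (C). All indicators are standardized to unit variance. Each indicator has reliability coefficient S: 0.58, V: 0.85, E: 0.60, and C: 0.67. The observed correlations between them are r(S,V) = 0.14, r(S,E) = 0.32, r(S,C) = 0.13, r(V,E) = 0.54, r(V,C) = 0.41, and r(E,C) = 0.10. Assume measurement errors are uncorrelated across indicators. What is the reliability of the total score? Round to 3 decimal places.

0.821

Var(S+V+E+C) = 4 + 2·[0.14 + 0.32 + 0.13 + 0.54 + 0.41 + 0.10] = 4 + 3.28 = 7.28.
With uncorrelated errors the cross-covariances are all true-score covariance, so they carry over unchanged; only the diagonal terms shrink to ρᵢσᵢ².
True-score variance = [0.58 + 0.85 + 0.60 + 0.67] + 3.28 = 2.7 + 3.28 = 5.98.
Reliability = 5.98 / 7.28 = 0.821.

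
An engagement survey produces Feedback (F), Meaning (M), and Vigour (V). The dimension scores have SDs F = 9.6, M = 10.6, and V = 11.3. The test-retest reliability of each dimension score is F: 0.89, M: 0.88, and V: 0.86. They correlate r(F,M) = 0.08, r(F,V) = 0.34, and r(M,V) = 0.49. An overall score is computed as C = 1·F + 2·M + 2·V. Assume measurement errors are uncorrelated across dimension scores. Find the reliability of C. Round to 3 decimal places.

Var(C) = 9.6² + 2²·10.6² + 2²·11.3² + 2·[2·9.6·10.6·0.08 + 2·9.6·11.3·0.34 + 4·10.6·11.3·0.49] = 1052.36 + 649.634 = 1701.99.
With uncorrelated errors the cross-covariances are all true-score covariance, so they carry over unchanged; only the diagonal terms shrink to ρᵢσᵢ².
True-score variance = [9.6²·0.89 + 2²·10.6²·0.88 + 2²·11.3²·0.86] + 649.634 = 916.783 + 649.634 = 1566.42.
Reliability = 1566.42 / 1701.99 = 0.920.

0.920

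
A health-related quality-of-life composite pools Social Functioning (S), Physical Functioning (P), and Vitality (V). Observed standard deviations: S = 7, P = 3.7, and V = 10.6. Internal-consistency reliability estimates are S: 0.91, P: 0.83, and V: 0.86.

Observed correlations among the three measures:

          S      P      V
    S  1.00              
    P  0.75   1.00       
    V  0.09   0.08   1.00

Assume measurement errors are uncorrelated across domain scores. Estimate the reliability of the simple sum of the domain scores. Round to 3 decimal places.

0.904

Var(S+P+V) = 7² + 3.7² + 10.6² + 2·[7·3.7·0.75 + 7·10.6·0.09 + 3.7·10.6·0.08] = 175.05 + 58.4812 = 233.531.
Under uncorrelated errors the observed covariances equal the true-score covariances, so only the own-variance terms attenuate.
True-score variance = [7²·0.91 + 3.7²·0.83 + 10.6²·0.86] + 58.4812 = 152.582 + 58.4812 = 211.064.
Reliability = 211.064 / 233.531 = 0.904.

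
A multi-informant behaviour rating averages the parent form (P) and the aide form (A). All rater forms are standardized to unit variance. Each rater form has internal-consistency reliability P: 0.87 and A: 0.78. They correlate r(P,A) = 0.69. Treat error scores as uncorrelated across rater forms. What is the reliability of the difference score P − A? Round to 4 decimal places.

0.4355

Var(P−A) = 1 + 1 − 2·0.69 = 2 − 1.38 = 0.62.
Because errors are independent across components, Cov(Tᵢ,Tⱼ) = Cov(Xᵢ,Xⱼ); the off-diagonal part of the true-score variance is the same as above.
True-score variance = [0.87 + 0.78] − 1.38 = 1.65 − 1.38 = 0.27.
Reliability = 0.27 / 0.62 = 0.4355.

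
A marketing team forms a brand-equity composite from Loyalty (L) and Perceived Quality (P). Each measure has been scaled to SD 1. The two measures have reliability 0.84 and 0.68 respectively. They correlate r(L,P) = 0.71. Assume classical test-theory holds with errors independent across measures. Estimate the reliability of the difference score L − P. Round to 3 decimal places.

Var(L−P) = 1 + 1 − 2·0.71 = 2 − 1.42 = 0.58.
Under uncorrelated errors the observed covariances equal the true-score covariances, so only the own-variance terms attenuate.
True-score variance = [0.84 + 0.68] − 1.42 = 1.52 − 1.42 = 0.1.
Reliability = 0.1 / 0.58 = 0.172.

0.172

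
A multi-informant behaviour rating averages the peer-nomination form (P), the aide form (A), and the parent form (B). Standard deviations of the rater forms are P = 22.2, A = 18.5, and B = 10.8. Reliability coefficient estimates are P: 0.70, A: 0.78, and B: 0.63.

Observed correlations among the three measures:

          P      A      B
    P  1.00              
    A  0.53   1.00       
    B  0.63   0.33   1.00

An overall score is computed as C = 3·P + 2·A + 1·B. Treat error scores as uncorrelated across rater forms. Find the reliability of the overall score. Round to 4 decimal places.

0.8274

Var(C) = 3²·22.2² + 2²·18.5² + 10.8² + 2·[6·22.2·18.5·0.53 + 3·22.2·10.8·0.63 + 2·18.5·10.8·0.33] = 5921.2 + 3782.08 = 9703.28.
Under uncorrelated errors the observed covariances equal the true-score covariances, so only the own-variance terms attenuate.
True-score variance = [3²·22.2²·0.70 + 2²·18.5²·0.78 + 10.8²·0.63] + 3782.08 = 4246.2 + 3782.08 = 8028.28.
Reliability = 8028.28 / 9703.28 = 0.8274.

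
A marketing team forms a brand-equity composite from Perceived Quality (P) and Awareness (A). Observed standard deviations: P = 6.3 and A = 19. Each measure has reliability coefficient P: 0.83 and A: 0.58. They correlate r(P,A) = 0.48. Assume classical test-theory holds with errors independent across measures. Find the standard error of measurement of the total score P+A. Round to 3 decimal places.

12.584

Var(total) = 400.69 + 114.912 = 515.602.
True-score variance = 242.323 + 114.912 = 357.235, so reliability = 0.6928.
Error variance = 515.602 − 357.235 = 158.367; SEM = √158.367 = 12.584.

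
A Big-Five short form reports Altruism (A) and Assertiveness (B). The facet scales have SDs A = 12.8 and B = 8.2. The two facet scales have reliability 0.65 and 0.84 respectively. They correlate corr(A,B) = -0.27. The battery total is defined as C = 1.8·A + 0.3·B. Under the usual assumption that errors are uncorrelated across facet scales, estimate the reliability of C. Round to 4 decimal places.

Var(C) = 1.8²·12.8² + 0.3²·8.2² + 2·[0.54·12.8·8.2·(-0.27)] = 536.893 − 30.6063 = 506.287.
With uncorrelated errors the cross-covariances are all true-score covariance, so they carry over unchanged; only the diagonal terms shrink to ρᵢσᵢ².
True-score variance = [1.8²·12.8²·0.65 + 0.3²·8.2²·0.84] − 30.6063 = 350.13 − 30.6063 = 319.524.
Reliability = 319.524 / 506.287 = 0.6311.

0.6311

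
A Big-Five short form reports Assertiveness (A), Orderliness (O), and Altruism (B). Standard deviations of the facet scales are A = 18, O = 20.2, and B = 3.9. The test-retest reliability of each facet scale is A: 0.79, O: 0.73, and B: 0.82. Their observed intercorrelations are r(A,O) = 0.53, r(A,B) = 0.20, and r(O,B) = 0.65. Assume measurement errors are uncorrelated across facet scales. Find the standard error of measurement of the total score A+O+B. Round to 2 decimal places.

Var(total) = 747.25 + 515.91 = 1263.16.
True-score variance = 566.301 + 515.91 = 1082.21, so reliability = 0.8567.
Error variance = 1263.16 − 1082.21 = 180.949; SEM = √180.949 = 13.45.

13.45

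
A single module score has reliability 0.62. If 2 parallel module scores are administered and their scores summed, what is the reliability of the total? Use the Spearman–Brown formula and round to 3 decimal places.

ρ_k = kρ / (1 + (k−1)ρ) = 2·0.62 / (1 + 1·0.62) = 1.240 / 1.620 = 0.765.

0.765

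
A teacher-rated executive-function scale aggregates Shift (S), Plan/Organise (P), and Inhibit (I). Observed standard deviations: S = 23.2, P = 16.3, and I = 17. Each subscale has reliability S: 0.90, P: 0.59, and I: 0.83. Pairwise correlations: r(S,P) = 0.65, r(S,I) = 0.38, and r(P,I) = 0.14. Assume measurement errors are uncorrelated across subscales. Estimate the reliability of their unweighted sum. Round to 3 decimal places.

Var(S+P+I) = 23.2² + 16.3² + 17² + 2·[23.2·16.3·0.65 + 23.2·17·0.38 + 16.3·17·0.14] = 1092.93 + 868.94 = 1961.87.
With uncorrelated errors the cross-covariances are all true-score covariance, so they carry over unchanged; only the diagonal terms shrink to ρᵢσᵢ².
True-score variance = [23.2²·0.90 + 16.3²·0.59 + 17²·0.83] + 868.94 = 881.043 + 868.94 = 1749.98.
Reliability = 1749.98 / 1961.87 = 0.892.

0.892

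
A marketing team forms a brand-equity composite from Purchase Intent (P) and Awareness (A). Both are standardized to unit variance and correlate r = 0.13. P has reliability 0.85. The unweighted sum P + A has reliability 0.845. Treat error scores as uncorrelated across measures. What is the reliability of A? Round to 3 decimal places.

0.800

Var(P+A) = 2 + 2·0.13 = 2.260.
True-score variance = ρ_P + ρ_A + 2·0.13, so 0.845 = (0.85 + ρ_A + 0.26) / 2.260.
ρ_A = 0.845·2.260 − 0.85 − 0.26 = 0.800.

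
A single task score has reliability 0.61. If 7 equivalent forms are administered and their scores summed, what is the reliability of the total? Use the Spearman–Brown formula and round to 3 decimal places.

ρ_k = kρ / (1 + (k−1)ρ) = 7·0.61 / (1 + 6·0.61) = 4.270 / 4.660 = 0.916.

0.916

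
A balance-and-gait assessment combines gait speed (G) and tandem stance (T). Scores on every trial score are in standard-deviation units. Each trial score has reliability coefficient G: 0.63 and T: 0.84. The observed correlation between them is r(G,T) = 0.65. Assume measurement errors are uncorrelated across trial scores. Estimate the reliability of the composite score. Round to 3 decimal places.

Var(G+T) = 2 + 2·[0.65] = 2 + 1.3 = 3.3.
With uncorrelated errors the cross-covariances are all true-score covariance, so they carry over unchanged; only the diagonal terms shrink to ρᵢσᵢ².
True-score variance = [0.63 + 0.84] + 1.3 = 1.47 + 1.3 = 2.77.
Reliability = 2.77 / 3.3 = 0.839.

0.839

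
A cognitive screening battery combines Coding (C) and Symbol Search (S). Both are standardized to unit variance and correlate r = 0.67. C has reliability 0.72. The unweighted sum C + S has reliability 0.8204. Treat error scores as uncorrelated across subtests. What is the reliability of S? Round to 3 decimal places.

0.680

Var(C+S) = 2 + 2·0.67 = 3.340.
True-score variance = ρ_C + ρ_S + 2·0.67, so 0.8204 = (0.72 + ρ_S + 1.34) / 3.340.
ρ_S = 0.8204·3.340 − 0.72 − 1.34 = 0.680.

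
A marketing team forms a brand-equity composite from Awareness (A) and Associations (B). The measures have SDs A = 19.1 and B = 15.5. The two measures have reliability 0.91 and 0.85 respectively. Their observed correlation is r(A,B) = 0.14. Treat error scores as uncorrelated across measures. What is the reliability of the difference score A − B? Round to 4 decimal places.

Var(A−B) = 19.1² + 15.5² − 2·19.1·15.5·0.14 = 605.06 − 82.894 = 522.166.
Because errors are independent across components, Cov(Tᵢ,Tⱼ) = Cov(Xᵢ,Xⱼ); the off-diagonal part of the true-score variance is the same as above.
True-score variance = [19.1²·0.91 + 15.5²·0.85] − 82.894 = 536.19 − 82.894 = 453.296.
Reliability = 453.296 / 522.166 = 0.8681.

0.8681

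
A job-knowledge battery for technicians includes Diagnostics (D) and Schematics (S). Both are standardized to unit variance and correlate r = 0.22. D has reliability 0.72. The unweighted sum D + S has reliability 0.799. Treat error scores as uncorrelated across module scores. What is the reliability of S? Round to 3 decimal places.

0.790

Var(D+S) = 2 + 2·0.22 = 2.440.
True-score variance = ρ_D + ρ_S + 2·0.22, so 0.799 = (0.72 + ρ_S + 0.44) / 2.440.
ρ_S = 0.799·2.440 − 0.72 − 0.44 = 0.790.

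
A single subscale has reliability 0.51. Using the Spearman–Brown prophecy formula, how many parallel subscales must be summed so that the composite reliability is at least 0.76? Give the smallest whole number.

k ≥ ρ*(1−ρ₁)/(ρ₁(1−ρ*)) = 0.76·0.49 / (0.51·0.24) = 3.042.
Smallest integer k = 4.

4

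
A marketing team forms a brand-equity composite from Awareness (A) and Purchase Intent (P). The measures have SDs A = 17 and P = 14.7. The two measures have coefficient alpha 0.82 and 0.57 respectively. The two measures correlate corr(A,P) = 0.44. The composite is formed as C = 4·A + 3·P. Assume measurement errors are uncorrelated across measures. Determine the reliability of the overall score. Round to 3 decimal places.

0.819

Var(C) = 4²·17² + 3²·14.7² + 2·[12·17·14.7·0.44] = 6568.81 + 2638.94 = 9207.75.
With uncorrelated errors the cross-covariances are all true-score covariance, so they carry over unchanged; only the diagonal terms shrink to ρᵢσᵢ².
True-score variance = [4²·17²·0.82 + 3²·14.7²·0.57] + 2638.94 = 4900.22 + 2638.94 = 7539.17.
Reliability = 7539.17 / 9207.75 = 0.819.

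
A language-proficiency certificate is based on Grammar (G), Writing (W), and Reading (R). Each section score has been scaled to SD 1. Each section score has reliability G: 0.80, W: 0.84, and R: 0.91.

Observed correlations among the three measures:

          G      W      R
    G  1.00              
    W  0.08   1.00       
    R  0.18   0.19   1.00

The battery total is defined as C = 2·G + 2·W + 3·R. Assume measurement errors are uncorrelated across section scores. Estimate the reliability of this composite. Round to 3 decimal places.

0.898

Var(C) = 2² + 2² + 3² + 2·[4·0.08 + 6·0.18 + 6·0.19] = 17 + 5.08 = 22.08.
Because errors are independent across components, Cov(Tᵢ,Tⱼ) = Cov(Xᵢ,Xⱼ); the off-diagonal part of the true-score variance is the same as above.
True-score variance = [2²·0.80 + 2²·0.84 + 3²·0.91] + 5.08 = 14.75 + 5.08 = 19.83.
Reliability = 19.83 / 22.08 = 0.898.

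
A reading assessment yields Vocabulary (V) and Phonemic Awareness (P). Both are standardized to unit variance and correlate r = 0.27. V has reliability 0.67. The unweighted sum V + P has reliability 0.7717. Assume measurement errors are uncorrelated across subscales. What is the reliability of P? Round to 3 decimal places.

0.750

Var(V+P) = 2 + 2·0.27 = 2.540.
True-score variance = ρ_V + ρ_P + 2·0.27, so 0.7717 = (0.67 + ρ_P + 0.54) / 2.540.
ρ_P = 0.7717·2.540 − 0.67 − 0.54 = 0.750.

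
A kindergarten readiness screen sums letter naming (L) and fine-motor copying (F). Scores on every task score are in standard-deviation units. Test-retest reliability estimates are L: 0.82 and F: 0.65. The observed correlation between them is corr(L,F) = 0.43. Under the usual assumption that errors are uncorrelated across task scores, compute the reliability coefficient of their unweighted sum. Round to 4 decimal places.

0.8147

Var(L+F) = 2 + 2·[0.43] = 2 + 0.86 = 2.86.
With uncorrelated errors the cross-covariances are all true-score covariance, so they carry over unchanged; only the diagonal terms shrink to ρᵢσᵢ².
True-score variance = [0.82 + 0.65] + 0.86 = 1.47 + 0.86 = 2.33.
Reliability = 2.33 / 2.86 = 0.8147.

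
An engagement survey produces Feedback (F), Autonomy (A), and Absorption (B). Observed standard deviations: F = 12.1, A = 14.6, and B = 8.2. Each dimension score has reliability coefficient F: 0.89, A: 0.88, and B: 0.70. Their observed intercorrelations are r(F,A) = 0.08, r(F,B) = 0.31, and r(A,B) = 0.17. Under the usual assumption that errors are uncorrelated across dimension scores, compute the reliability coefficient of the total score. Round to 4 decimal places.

0.8890

Var(F+A+B) = 12.1² + 14.6² + 8.2² + 2·[12.1·14.6·0.08 + 12.1·8.2·0.31 + 14.6·8.2·0.17] = 426.81 + 130.487 = 557.297.
Under uncorrelated errors the observed covariances equal the true-score covariances, so only the own-variance terms attenuate.
True-score variance = [12.1²·0.89 + 14.6²·0.88 + 8.2²·0.70] + 130.487 = 364.954 + 130.487 = 495.441.
Reliability = 495.441 / 557.297 = 0.8890.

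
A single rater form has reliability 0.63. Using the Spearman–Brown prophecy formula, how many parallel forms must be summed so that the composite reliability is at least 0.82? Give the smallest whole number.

3

k ≥ ρ*(1−ρ₁)/(ρ₁(1−ρ*)) = 0.82·0.37 / (0.63·0.18) = 2.675.
Smallest integer k = 3.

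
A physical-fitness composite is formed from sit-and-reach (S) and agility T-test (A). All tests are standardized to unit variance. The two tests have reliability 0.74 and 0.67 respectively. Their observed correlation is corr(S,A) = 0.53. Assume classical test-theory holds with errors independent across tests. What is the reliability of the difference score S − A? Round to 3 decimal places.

0.372

Var(S−A) = 1 + 1 − 2·0.53 = 2 − 1.06 = 0.94.
Under uncorrelated errors the observed covariances equal the true-score covariances, so only the own-variance terms attenuate.
True-score variance = [0.74 + 0.67] − 1.06 = 1.41 − 1.06 = 0.35.
Reliability = 0.35 / 0.94 = 0.372.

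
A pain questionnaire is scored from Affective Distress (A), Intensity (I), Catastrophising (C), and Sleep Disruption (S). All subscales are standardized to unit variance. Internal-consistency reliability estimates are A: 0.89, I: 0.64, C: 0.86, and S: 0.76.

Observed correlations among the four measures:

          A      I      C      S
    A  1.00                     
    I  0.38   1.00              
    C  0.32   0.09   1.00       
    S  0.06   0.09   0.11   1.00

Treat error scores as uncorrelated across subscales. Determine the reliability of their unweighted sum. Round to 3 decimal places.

Var(A+I+C+S) = 4 + 2·[0.38 + 0.32 + 0.06 + 0.09 + 0.09 + 0.11] = 4 + 2.1 = 6.1.
With uncorrelated errors the cross-covariances are all true-score covariance, so they carry over unchanged; only the diagonal terms shrink to ρᵢσᵢ².
True-score variance = [0.89 + 0.64 + 0.86 + 0.76] + 2.1 = 3.15 + 2.1 = 5.25.
Reliability = 5.25 / 6.1 = 0.861.

0.861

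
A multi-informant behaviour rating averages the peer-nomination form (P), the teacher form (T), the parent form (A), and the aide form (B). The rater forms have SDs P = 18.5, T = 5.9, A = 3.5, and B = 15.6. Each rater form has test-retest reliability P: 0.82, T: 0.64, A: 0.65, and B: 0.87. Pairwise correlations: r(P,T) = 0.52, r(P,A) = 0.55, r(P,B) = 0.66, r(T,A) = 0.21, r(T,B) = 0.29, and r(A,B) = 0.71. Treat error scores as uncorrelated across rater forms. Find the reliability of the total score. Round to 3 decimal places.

Var(P+T+A+B) = 18.5² + 5.9² + 3.5² + 15.6² + 2·[18.5·5.9·0.52 + 18.5·3.5·0.55 + 18.5·15.6·0.66 + 5.9·3.5·0.21 + 5.9·15.6·0.29 + 3.5·15.6·0.71] = 632.67 + 705.281 = 1337.95.
With uncorrelated errors the cross-covariances are all true-score covariance, so they carry over unchanged; only the diagonal terms shrink to ρᵢσᵢ².
True-score variance = [18.5²·0.82 + 5.9²·0.64 + 3.5²·0.65 + 15.6²·0.87] + 705.281 = 522.609 + 705.281 = 1227.89.
Reliability = 1227.89 / 1337.95 = 0.918.

0.918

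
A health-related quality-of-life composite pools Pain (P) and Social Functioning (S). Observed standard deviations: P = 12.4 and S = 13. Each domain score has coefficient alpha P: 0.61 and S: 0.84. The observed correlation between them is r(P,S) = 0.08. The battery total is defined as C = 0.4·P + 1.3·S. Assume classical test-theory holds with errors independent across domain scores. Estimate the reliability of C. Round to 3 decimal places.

0.829

Var(C) = 0.4²·12.4² + 1.3²·13² + 2·[0.52·12.4·13·0.08] = 310.212 + 13.4118 = 323.623.
Because errors are independent across components, Cov(Tᵢ,Tⱼ) = Cov(Xᵢ,Xⱼ); the off-diagonal part of the true-score variance is the same as above.
True-score variance = [0.4²·12.4²·0.61 + 1.3²·13²·0.84] + 13.4118 = 254.919 + 13.4118 = 268.331.
Reliability = 268.331 / 323.623 = 0.829.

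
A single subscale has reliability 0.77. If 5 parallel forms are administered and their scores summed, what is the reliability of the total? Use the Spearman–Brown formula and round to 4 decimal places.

0.9436

ρ_k = kρ / (1 + (k−1)ρ) = 5·0.77 / (1 + 4·0.77) = 3.850 / 4.080 = 0.9436.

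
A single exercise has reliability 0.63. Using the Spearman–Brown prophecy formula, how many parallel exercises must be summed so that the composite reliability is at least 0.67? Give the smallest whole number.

k ≥ ρ*(1−ρ₁)/(ρ₁(1−ρ*)) = 0.67·0.37 / (0.63·0.33) = 1.192.
Smallest integer k = 2.

2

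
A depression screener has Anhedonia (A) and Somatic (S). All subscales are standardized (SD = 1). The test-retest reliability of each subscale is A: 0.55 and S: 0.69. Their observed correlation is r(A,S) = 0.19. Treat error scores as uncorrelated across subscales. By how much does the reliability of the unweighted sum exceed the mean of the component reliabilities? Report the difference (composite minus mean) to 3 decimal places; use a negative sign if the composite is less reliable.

Var(sum) = 2 + 0.38 = 2.38; true-score variance = 1.24 + 0.38 = 1.62; composite reliability = 0.6807.
Mean component reliability = 0.6200.
Difference = 0.6807 − 0.6200 = 0.061.

0.061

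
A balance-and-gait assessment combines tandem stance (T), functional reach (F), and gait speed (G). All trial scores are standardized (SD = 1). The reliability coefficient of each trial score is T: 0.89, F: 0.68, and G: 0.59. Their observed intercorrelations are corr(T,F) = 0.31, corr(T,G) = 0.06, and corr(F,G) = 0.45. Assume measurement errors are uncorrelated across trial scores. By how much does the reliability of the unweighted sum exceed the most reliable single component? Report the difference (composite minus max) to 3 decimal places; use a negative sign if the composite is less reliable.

Var(sum) = 3 + 1.64 = 4.64; true-score variance = 2.16 + 1.64 = 3.8; composite reliability = 0.8190.
Max component reliability = 0.8900.
Difference = 0.8190 − 0.8900 = -0.071.

-0.071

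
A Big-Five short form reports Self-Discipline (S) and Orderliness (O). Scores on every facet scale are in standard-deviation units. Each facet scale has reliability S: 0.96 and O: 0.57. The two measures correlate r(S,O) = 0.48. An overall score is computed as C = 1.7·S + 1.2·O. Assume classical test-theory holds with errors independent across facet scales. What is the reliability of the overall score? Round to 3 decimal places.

0.883

Var(C) = 1.7² + 1.2² + 2·[2.04·0.48] = 4.33 + 1.9584 = 6.2884.
Because errors are independent across components, Cov(Tᵢ,Tⱼ) = Cov(Xᵢ,Xⱼ); the off-diagonal part of the true-score variance is the same as above.
True-score variance = [1.7²·0.96 + 1.2²·0.57] + 1.9584 = 3.5952 + 1.9584 = 5.5536.
Reliability = 5.5536 / 6.2884 = 0.883.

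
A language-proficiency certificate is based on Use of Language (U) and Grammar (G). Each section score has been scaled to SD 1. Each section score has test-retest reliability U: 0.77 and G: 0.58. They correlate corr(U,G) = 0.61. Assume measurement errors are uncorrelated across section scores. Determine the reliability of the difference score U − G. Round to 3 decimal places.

Var(U−G) = 1 + 1 − 2·0.61 = 2 − 1.22 = 0.78.
Because errors are independent across components, Cov(Tᵢ,Tⱼ) = Cov(Xᵢ,Xⱼ); the off-diagonal part of the true-score variance is the same as above.
True-score variance = [0.77 + 0.58] − 1.22 = 1.35 − 1.22 = 0.13.
Reliability = 0.13 / 0.78 = 0.167.

0.167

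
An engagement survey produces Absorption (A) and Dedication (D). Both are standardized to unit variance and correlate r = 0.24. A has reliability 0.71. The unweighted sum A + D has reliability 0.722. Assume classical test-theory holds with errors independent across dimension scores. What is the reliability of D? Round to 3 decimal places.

0.601

Var(A+D) = 2 + 2·0.24 = 2.480.
True-score variance = ρ_A + ρ_D + 2·0.24, so 0.722 = (0.71 + ρ_D + 0.48) / 2.480.
ρ_D = 0.722·2.480 − 0.71 − 0.48 = 0.601.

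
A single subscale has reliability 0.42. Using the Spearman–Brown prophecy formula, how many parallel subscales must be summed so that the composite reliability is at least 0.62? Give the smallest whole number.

k ≥ ρ*(1−ρ₁)/(ρ₁(1−ρ*)) = 0.62·0.58 / (0.42·0.38) = 2.253.
Smallest integer k = 3.

3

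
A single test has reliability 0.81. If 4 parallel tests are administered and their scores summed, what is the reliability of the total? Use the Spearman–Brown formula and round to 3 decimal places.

ρ_k = kρ / (1 + (k−1)ρ) = 4·0.81 / (1 + 3·0.81) = 3.240 / 3.430 = 0.945.

0.945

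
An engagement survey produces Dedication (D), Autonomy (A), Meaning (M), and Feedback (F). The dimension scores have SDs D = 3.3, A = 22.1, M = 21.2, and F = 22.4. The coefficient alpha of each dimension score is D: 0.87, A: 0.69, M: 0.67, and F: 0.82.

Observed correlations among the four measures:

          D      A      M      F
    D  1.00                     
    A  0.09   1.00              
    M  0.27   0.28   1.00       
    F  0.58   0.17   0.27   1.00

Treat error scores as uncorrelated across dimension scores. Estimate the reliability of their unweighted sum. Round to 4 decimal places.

Var(D+A+M+F) = 3.3² + 22.1² + 21.2² + 22.4² + 2·[3.3·22.1·0.09 + 3.3·21.2·0.27 + 3.3·22.4·0.58 + 22.1·21.2·0.28 + 22.1·22.4·0.17 + 21.2·22.4·0.27] = 1450.5 + 823.773 = 2274.27.
Under uncorrelated errors the observed covariances equal the true-score covariances, so only the own-variance terms attenuate.
True-score variance = [3.3²·0.87 + 22.1²·0.69 + 21.2²·0.67 + 22.4²·0.82] + 823.773 = 1059.05 + 823.773 = 1882.82.
Reliability = 1882.82 / 2274.27 = 0.8279.

0.8279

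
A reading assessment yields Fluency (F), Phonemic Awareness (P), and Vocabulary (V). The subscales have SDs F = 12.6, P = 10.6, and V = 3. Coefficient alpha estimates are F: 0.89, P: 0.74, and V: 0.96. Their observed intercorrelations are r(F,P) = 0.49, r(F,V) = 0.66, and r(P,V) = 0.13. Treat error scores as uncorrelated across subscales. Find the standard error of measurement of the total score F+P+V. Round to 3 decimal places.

Var(total) = 280.12 + 189.053 = 469.173.
True-score variance = 233.083 + 189.053 = 422.136, so reliability = 0.8997.
Error variance = 469.173 − 422.136 = 47.0372; SEM = √47.0372 = 6.858.

6.858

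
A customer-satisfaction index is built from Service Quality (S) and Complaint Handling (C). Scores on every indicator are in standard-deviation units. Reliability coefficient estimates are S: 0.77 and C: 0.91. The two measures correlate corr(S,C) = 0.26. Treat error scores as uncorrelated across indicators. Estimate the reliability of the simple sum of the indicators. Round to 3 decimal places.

Var(S+C) = 2 + 2·[0.26] = 2 + 0.52 = 2.52.
Because errors are independent across components, Cov(Tᵢ,Tⱼ) = Cov(Xᵢ,Xⱼ); the off-diagonal part of the true-score variance is the same as above.
True-score variance = [0.77 + 0.91] + 0.52 = 1.68 + 0.52 = 2.2.
Reliability = 2.2 / 2.52 = 0.873.

0.873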